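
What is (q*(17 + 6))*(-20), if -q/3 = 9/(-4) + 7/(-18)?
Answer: -10925/3 ≈ -3641.7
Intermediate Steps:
q = 95/12 (q = -3*(9/(-4) + 7/(-18)) = -3*(9*(-1/4) + 7*(-1/18)) = -3*(-9/4 - 7/18) = -3*(-95/36) = 95/12 ≈ 7.9167)
(q*(17 + 6))*(-20) = (95*(17 + 6)/12)*(-20) = ((95/12)*23)*(-20) = (2185/12)*(-20) = -10925/3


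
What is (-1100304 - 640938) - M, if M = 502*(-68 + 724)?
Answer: -2070554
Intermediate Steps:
M = 329312 (M = 502*656 = 329312)
(-1100304 - 640938) - M = (-1100304 - 640938) - 1*329312 = -1741242 - 329312 = -2070554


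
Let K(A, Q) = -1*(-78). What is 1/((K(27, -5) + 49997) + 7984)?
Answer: 1/58059 ≈ 1.7224e-5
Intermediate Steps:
K(A, Q) = 78
1/((K(27, -5) + 49997) + 7984) = 1/((78 + 49997) + 7984) = 1/(50075 + 7984) = 1/58059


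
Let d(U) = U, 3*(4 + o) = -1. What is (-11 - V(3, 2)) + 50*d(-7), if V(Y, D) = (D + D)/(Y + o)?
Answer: -358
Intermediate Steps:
o = -13/3 (o = -4 + (⅓)*(-1) = -4 - ⅓ = -13/3 ≈ -4.3333)
V(Y, D) = 2*D/(-13/3 + Y) (V(Y, D) = (D + D)/(Y - 13/3) = (2*D)/(-13/3 + Y) = 2*D/(-13/3 + Y))
(-11 - V(3, 2)) + 50*d(-7) = (-11 - 6*2/(-13 + 3*3)) + 50*(-7) = (-11 - 6*2/(-13 + 9)) - 350 = (-11 - 6*2/(-4)) - 350 = (-11 - 6*2*(-1)/4) - 350 = (-11 - 1*(-3)) - 350 = (-11 + 3) - 350 = -8 - 350 = -358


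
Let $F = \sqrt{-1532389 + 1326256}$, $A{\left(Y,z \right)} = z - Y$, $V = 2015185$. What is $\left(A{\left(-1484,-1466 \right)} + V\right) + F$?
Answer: $2015203 + i \sqrt{206133} \approx 2.0152 \cdot 10^{6} + 454.02 i$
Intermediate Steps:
$F = i \sqrt{206133}$ ($F = \sqrt{-206133} = i \sqrt{206133} \approx 454.02 i$)
$\left(A{\left(-1484,-1466 \right)} + V\right) + F = \left(\left(-1466 - -1484\right) + 2015185\right) + i \sqrt{206133} = \left(\left(-1466 + 1484\right) + 2015185\right) + i \sqrt{206133} = \left(18 + 2015185\right) + i \sqrt{206133} = 2015203 + i \sqrt{206133}$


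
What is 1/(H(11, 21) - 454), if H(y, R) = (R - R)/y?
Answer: -1/454 ≈ -0.0022026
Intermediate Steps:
H(y, R) = 0 (H(y, R) = 0/y = 0)
1/(H(11, 21) - 454) = 1/(0 - 454) = 1/(-454) = -1/454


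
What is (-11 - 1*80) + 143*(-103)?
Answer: -14820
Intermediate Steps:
(-11 - 1*80) + 143*(-103) = (-11 - 80) - 14729 = -91 - 14729 = -14820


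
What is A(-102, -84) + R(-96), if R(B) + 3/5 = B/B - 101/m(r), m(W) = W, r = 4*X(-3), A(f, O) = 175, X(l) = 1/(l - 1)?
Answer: 1382/5 ≈ 276.40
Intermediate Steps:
X(l) = 1/(-1 + l)
r = -1 (r = 4/(-1 - 3) = 4/(-4) = 4*(-1/4) = -1)
R(B) = 507/5 (R(B) = -3/5 + (B/B - 101/(-1)) = -3/5 + (1 - 101*(-1)) = -3/5 + (1 + 101) = -3/5 + 102 = 507/5)
A(-102, -84) + R(-96) = 175 + 507/5 = 1382/5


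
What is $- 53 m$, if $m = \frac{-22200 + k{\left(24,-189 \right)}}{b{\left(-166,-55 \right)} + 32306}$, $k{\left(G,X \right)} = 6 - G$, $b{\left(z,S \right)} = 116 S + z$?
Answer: $\frac{3657}{80} \approx 45.713$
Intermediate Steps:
$b{\left(z,S \right)} = z + 116 S$
$m = - \frac{69}{80}$ ($m = \frac{-22200 + \left(6 - 24\right)}{\left(-166 + 116 \left(-55\right)\right) + 32306} = \frac{-22200 + \left(6 - 24\right)}{\left(-166 - 6380\right) + 32306} = \frac{-22200 - 18}{-6546 + 32306} = - \frac{22218}{25760} = \left(-22218\right) \frac{1}{25760} = - \frac{69}{80} \approx -0.8625$)
$- 53 m = \left(-53\right) \left(- \frac{69}{80}\right) = \frac{3657}{80}$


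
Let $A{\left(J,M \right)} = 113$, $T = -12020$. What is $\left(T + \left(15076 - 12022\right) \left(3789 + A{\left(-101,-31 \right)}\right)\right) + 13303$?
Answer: $11917991$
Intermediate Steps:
$\left(T + \left(15076 - 12022\right) \left(3789 + A{\left(-101,-31 \right)}\right)\right) + 13303 = \left(-12020 + \left(15076 - 12022\right) \left(3789 + 113\right)\right) + 13303 = \left(-12020 + 3054 \cdot 3902\right) + 13303 = \left(-12020 + 11916708\right) + 13303 = 11904688 + 13303 = 11917991$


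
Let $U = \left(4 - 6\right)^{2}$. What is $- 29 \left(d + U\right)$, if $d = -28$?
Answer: $696$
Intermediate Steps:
$U = 4$ ($U = \left(-2\right)^{2} = 4$)
$- 29 \left(d + U\right) = - 29 \left(-28 + 4\right) = \left(-29\right) \left(-24\right) = 696$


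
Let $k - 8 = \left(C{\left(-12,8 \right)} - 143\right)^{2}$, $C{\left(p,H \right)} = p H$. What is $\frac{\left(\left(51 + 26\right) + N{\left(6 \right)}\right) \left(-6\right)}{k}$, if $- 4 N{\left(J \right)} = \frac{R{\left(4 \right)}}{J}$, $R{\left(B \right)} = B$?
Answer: $- \frac{461}{57129} \approx -0.0080695$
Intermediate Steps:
$N{\left(J \right)} = - \frac{1}{J}$ ($N{\left(J \right)} = - \frac{4 \frac{1}{J}}{4} = - \frac{1}{J}$)
$C{\left(p,H \right)} = H p$
$k = 57129$ ($k = 8 + \left(8 \left(-12\right) - 143\right)^{2} = 8 + \left(-96 - 143\right)^{2} = 8 + \left(-239\right)^{2} = 8 + 57121 = 57129$)
$\frac{\left(\left(51 + 26\right) + N{\left(6 \right)}\right) \left(-6\right)}{k} = \frac{\left(\left(51 + 26\right) - \frac{1}{6}\right) \left(-6\right)}{57129} = \left(77 - \frac{1}{6}\right) \left(-6\right) \frac{1}{57129} = \frac{461}{6} \left(-6\right) \frac{1}{57129} = \left(-461\right) \frac{1}{57129} = - \frac{461}{57129}$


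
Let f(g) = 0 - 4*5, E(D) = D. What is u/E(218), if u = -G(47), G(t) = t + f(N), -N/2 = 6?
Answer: -27/218 ≈ -0.12385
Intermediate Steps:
N = -12 (N = -2*6 = -12)
f(g) = -20 (f(g) = 0 - 20 = -20)
G(t) = -20 + t (G(t) = t - 20 = -20 + t)
u = -27 (u = -(-20 + 47) = -1*27 = -27)
u/E(218) = -27/218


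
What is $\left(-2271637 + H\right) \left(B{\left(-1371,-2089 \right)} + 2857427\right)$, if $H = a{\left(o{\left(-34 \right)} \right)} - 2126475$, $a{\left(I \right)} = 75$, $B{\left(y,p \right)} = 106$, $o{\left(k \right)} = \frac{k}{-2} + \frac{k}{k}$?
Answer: $-12567535862721$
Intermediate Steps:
$o{\left(k \right)} = 1 - \frac{k}{2}$ ($o{\left(k \right)} = k \left(- \frac{1}{2}\right) + 1 = - \frac{k}{2} + 1 = 1 - \frac{k}{2}$)
$H = -2126400$ ($H = 75 - 2126475 = -2126400$)
$\left(-2271637 + H\right) \left(B{\left(-1371,-2089 \right)} + 2857427\right) = \left(-2271637 - 2126400\right) \left(106 + 2857427\right) = \left(-4398037\right) 2857533 = -12567535862721$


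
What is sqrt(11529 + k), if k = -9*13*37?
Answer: 60*sqrt(2) ≈ 84.853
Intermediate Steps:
k = -4329 (k = -117*37 = -4329)
sqrt(11529 + k) = sqrt(11529 - 4329) = sqrt(7200) = 60*sqrt(2)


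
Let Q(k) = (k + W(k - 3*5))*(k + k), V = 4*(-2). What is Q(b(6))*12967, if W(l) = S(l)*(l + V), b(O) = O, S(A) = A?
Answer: 24741036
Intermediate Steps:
V = -8
W(l) = l*(-8 + l) (W(l) = l*(l - 8) = l*(-8 + l))
Q(k) = 2*k*(k + (-23 + k)*(-15 + k)) (Q(k) = (k + (k - 3*5)*(-8 + (k - 3*5)))*(k + k) = (k + (k - 15)*(-8 + (k - 15)))*(2*k) = (k + (-15 + k)*(-8 + (-15 + k)))*(2*k) = (k + (-15 + k)*(-23 + k))*(2*k) = (k + (-23 + k)*(-15 + k))*(2*k) = 2*k*(k + (-23 + k)*(-15 + k)))
Q(b(6))*12967 = (2*6*(6 + (-23 + 6)*(-15 + 6)))*12967 = (2*6*(6 - 17*(-9)))*12967 = (2*6*(6 + 153))*12967 = (2*6*159)*12967 = 1908*12967 = 24741036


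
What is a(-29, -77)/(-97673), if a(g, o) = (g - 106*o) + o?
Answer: -8056/97673 ≈ -0.082479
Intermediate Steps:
a(g, o) = g - 105*o
a(-29, -77)/(-97673) = (-29 - 105*(-77))/(-97673) = (-29 + 8085)*(-1/97673) = 8056*(-1/97673) = -8056/97673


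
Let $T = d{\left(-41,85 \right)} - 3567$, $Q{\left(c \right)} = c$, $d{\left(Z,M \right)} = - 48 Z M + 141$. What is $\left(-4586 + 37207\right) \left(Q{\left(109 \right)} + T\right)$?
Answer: $5348637023$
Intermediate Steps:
$d{\left(Z,M \right)} = 141 - 48 M Z$ ($d{\left(Z,M \right)} = - 48 M Z + 141 = 141 - 48 M Z$)
$T = 163854$ ($T = \left(141 - 4080 \left(-41\right)\right) - 3567 = \left(141 + 167280\right) - 3567 = 167421 - 3567 = 163854$)
$\left(-4586 + 37207\right) \left(Q{\left(109 \right)} + T\right) = \left(-4586 + 37207\right) \left(109 + 163854\right) = 32621 \cdot 163963 = 5348637023$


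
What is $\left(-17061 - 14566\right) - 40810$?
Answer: $-72437$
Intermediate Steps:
$\left(-17061 - 14566\right) - 40810 = -31627 - 40810 = -72437$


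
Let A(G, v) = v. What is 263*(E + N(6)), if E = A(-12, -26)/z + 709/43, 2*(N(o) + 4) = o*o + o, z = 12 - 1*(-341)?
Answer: 133394126/15179 ≈ 8788.1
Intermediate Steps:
z = 353 (z = 12 + 341 = 353)
N(o) = -4 + o/2 + o²/2 (N(o) = -4 + (o*o + o)/2 = -4 + (o² + o)/2 = -4 + (o + o²)/2 = -4 + (o/2 + o²/2) = -4 + o/2 + o²/2)
E = 249159/15179 (E = -26/353 + 709/43 = 249159/15179 ≈ 16.415)
263*(E + N(6)) = 263*(249159/15179 + (-4 + (½)*6 + (½)*6²)) = 263*(249159/15179 + (-4 + 3 + (½)*36)) = 263*(249159/15179 + (-4 + 3 + 18)) = 263*(249159/15179 + 17) = 263*(507202/15179) = 133394126/15179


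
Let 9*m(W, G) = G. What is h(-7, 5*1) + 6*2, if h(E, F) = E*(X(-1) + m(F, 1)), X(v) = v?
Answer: 164/9 ≈ 18.222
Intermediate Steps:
m(W, G) = G/9
h(E, F) = -8*E/9 (h(E, F) = E*(-1 + (1/9)*1) = E*(-1 + 1/9) = E*(-8/9) = -8*E/9)
h(-7, 5*1) + 6*2 = -8/9*(-7) + 6*2 = 56/9 + 12 = 164/9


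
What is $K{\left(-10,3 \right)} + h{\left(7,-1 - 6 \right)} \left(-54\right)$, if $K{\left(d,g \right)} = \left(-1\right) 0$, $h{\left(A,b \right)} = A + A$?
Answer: $-756$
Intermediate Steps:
$h{\left(A,b \right)} = 2 A$
$K{\left(d,g \right)} = 0$
$K{\left(-10,3 \right)} + h{\left(7,-1 - 6 \right)} \left(-54\right) = 0 + 2 \cdot 7 \left(-54\right) = 0 + 14 \left(-54\right) = 0 - 756 = -756$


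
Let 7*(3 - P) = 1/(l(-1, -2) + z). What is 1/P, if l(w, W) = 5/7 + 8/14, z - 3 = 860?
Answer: 6050/18149 ≈ 0.33335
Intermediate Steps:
z = 863 (z = 3 + 860 = 863)
l(w, W) = 9/7 (l(w, W) = 5*(⅐) + 8*(1/14) = 5/7 + 4/7 = 9/7)
P = 18149/6050 (P = 3 - 1/(7*(9/7 + 863)) = 3 - 1/(7*6050/7) = 3 - ⅐*7/6050 = 3 - 1/6050 = 18149/6050 ≈ 2.9998)
1/P = 1/(18149/6050) = 6050/18149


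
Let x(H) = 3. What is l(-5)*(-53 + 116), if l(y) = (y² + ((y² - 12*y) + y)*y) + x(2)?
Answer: -23436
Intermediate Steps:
l(y) = 3 + y² + y*(y² - 11*y) (l(y) = (y² + ((y² - 12*y) + y)*y) + 3 = (y² + (y² - 11*y)*y) + 3 = (y² + y*(y² - 11*y)) + 3 = 3 + y² + y*(y² - 11*y))
l(-5)*(-53 + 116) = (3 + (-5)³ - 10*(-5)²)*(-53 + 116) = (3 - 125 - 10*25)*63 = (3 - 125 - 250)*63 = -372*63 = -23436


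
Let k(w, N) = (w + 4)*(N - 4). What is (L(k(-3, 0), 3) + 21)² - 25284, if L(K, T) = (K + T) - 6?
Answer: -25088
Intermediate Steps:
k(w, N) = (-4 + N)*(4 + w) (k(w, N) = (4 + w)*(-4 + N) = (-4 + N)*(4 + w))
L(K, T) = -6 + K + T
(L(k(-3, 0), 3) + 21)² - 25284 = ((-6 + (-16 - 4*(-3) + 4*0 + 0*(-3)) + 3) + 21)² - 25284 = ((-6 + (-16 + 12 + 0 + 0) + 3) + 21)² - 25284 = ((-6 - 4 + 3) + 21)² - 25284 = (-7 + 21)² - 25284 = 14² - 25284 = 196 - 25284 = -25088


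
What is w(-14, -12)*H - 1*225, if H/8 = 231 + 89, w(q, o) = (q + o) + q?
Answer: -102625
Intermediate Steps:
w(q, o) = o + 2*q (w(q, o) = (o + q) + q = o + 2*q)
H = 2560 (H = 8*(231 + 89) = 8*320 = 2560)
w(-14, -12)*H - 1*225 = (-12 + 2*(-14))*2560 - 1*225 = (-12 - 28)*2560 - 225 = -40*2560 - 225 = -102400 - 225 = -102625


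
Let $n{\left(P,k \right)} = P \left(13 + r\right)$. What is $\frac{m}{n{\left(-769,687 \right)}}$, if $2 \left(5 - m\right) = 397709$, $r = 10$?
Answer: $\frac{397699}{35374} \approx 11.243$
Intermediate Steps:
$n{\left(P,k \right)} = 23 P$ ($n{\left(P,k \right)} = P \left(13 + 10\right) = P 23 = 23 P$)
$m = - \frac{397699}{2}$ ($m = 5 - \frac{397709}{2} = - \frac{397699}{2} \approx -1.9885 \cdot 10^{5}$)
$\frac{m}{n{\left(-769,687 \right)}} = - \frac{397699}{2 \cdot 23 \left(-769\right)} = - \frac{397699}{2 \left(-17687\right)} = \left(- \frac{397699}{2}\right) \left(- \frac{1}{17687}\right) = \frac{397699}{35374}$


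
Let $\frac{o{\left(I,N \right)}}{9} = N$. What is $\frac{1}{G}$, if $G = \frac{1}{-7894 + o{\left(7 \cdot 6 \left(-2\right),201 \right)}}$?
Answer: $-6085$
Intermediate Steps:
$o{\left(I,N \right)} = 9 N$
$G = - \frac{1}{6085}$ ($G = \frac{1}{-7894 + 9 \cdot 201} = \frac{1}{-7894 + 1809} = \frac{1}{-6085} = - \frac{1}{6085} \approx -0.00016434$)
$\frac{1}{G} = \frac{1}{- \frac{1}{6085}} = -6085$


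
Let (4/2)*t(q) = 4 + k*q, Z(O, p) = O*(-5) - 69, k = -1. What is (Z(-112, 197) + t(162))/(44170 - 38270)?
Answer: 103/1475 ≈ 0.069831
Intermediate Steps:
Z(O, p) = -69 - 5*O (Z(O, p) = -5*O - 69 = -69 - 5*O)
t(q) = 2 - q/2 (t(q) = (4 - q)/2 = 2 - q/2)
(Z(-112, 197) + t(162))/(44170 - 38270) = ((-69 - 5*(-112)) + (2 - ½*162))/(44170 - 38270) = ((-69 + 560) + (2 - 81))/5900 = (491 - 79)*(1/5900) = 412*(1/5900) = 103/1475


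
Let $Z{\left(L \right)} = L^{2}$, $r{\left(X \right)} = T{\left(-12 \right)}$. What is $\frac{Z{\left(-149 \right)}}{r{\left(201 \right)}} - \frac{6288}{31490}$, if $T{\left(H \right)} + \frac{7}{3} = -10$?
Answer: $- \frac{1048780563}{582565} \approx -1800.3$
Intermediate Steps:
$T{\left(H \right)} = - \frac{37}{3}$ ($T{\left(H \right)} = - \frac{7}{3} - 10 = - \frac{37}{3}$)
$r{\left(X \right)} = - \frac{37}{3}$
$\frac{Z{\left(-149 \right)}}{r{\left(201 \right)}} - \frac{6288}{31490} = \frac{\left(-149\right)^{2}}{- \frac{37}{3}} - \frac{6288}{31490} = 22201 \left(- \frac{3}{37}\right) - \frac{3144}{15745} = - \frac{66603}{37} - \frac{3144}{15745} = - \frac{1048780563}{582565}$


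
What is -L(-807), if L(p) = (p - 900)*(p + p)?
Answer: -2755098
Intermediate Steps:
L(p) = 2*p*(-900 + p) (L(p) = (-900 + p)*(2*p) = 2*p*(-900 + p))
-L(-807) = -2*(-807)*(-900 - 807) = -2*(-807)*(-1707) = -1*2755098 = -2755098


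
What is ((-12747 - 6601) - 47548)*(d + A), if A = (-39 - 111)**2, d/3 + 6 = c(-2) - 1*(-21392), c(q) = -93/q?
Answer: -5806405560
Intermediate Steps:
d = 128595/2 (d = -18 + 3*(-93/(-2) - 1*(-21392)) = -18 + 3*(-93*(-1/2) + 21392) = -18 + 3*(93/2 + 21392) = -18 + 3*(42877/2) = -18 + 128631/2 = 128595/2 ≈ 64298.)
A = 22500 (A = (-150)**2 = 22500)
((-12747 - 6601) - 47548)*(d + A) = ((-12747 - 6601) - 47548)*(128595/2 + 22500) = (-19348 - 47548)*(173595/2) = -66896*173595/2 = -5806405560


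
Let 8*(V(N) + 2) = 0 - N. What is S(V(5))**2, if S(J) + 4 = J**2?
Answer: 34225/4096 ≈ 8.3557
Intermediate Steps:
V(N) = -2 - N/8 (V(N) = -2 + (0 - N)/8 = -2 + (-N)/8 = -2 - N/8)
S(J) = -4 + J**2
S(V(5))**2 = (-4 + (-2 - 1/8*5)**2)**2 = (-4 + (-2 - 5/8)**2)**2 = (-4 + (-21/8)**2)**2 = (-4 + 441/64)**2 = (185/64)**2 = 34225/4096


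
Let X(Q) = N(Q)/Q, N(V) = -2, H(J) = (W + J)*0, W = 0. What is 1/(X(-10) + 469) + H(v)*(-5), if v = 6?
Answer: 5/2346 ≈ 0.0021313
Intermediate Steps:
H(J) = 0 (H(J) = (0 + J)*0 = J*0 = 0)
X(Q) = -2/Q
1/(X(-10) + 469) + H(v)*(-5) = 1/(-2/(-10) + 469) + 0*(-5) = 1/(-2*(-⅒) + 469) + 0 = 1/(⅕ + 469) + 0 = 1/(2346/5) + 0 = 5/2346 + 0 = 5/2346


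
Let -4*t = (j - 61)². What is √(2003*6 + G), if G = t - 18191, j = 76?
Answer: I*√24917/2 ≈ 78.926*I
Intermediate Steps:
t = -225/4 (t = -(76 - 61)²/4 = -¼*15² = -¼*225 = -225/4 ≈ -56.250)
G = -72989/4 (G = -225/4 - 18191 = -72989/4 ≈ -18247.)
√(2003*6 + G) = √(2003*6 - 72989/4) = √(12018 - 72989/4) = √(-24917/4) = I*√24917/2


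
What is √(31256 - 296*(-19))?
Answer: 4*√2305 ≈ 192.04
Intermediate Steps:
√(31256 - 296*(-19)) = √(31256 + 5624) = √36880 = 4*√2305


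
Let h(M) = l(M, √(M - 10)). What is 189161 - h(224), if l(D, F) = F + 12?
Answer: 189149 - √214 ≈ 1.8913e+5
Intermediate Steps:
l(D, F) = 12 + F
h(M) = 12 + √(-10 + M) (h(M) = 12 + √(M - 10) = 12 + √(-10 + M))
189161 - h(224) = 189161 - (12 + √(-10 + 224)) = 189161 - (12 + √214) = 189161 + (-12 - √214) = 189149 - √214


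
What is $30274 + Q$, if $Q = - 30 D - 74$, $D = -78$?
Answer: $32540$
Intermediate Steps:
$Q = 2266$ ($Q = \left(-30\right) \left(-78\right) - 74 = 2340 - 74 = 2266$)
$30274 + Q = 30274 + 2266 = 32540$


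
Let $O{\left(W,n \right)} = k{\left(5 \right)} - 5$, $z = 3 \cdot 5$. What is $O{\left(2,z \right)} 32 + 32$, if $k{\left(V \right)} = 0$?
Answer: $-128$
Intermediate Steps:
$z = 15$
$O{\left(W,n \right)} = -5$ ($O{\left(W,n \right)} = 0 - 5 = -5$)
$O{\left(2,z \right)} 32 + 32 = \left(-5\right) 32 + 32 = -160 + 32 = -128$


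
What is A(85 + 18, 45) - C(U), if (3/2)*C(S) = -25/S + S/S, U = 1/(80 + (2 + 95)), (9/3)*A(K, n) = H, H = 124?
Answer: 8972/3 ≈ 2990.7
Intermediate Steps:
A(K, n) = 124/3 (A(K, n) = (1/3)*124 = 124/3)
U = 1/177 (U = 1/(80 + 97) = 1/177 ≈ 0.0056497)
C(S) = 2/3 - 50/(3*S) (C(S) = 2*(-25/S + S/S)/3 = 2*(-25/S + 1)/3 = 2*(1 - 25/S)/3 = 2/3 - 50/(3*S))
A(85 + 18, 45) - C(U) = 124/3 - 2*(-25 + 1/177)/(3*1/177) = 124/3 - 2*177*(-4424)/(3*177) = 124/3 - 1*(-8848/3) = 124/3 + 8848/3 = 8972/3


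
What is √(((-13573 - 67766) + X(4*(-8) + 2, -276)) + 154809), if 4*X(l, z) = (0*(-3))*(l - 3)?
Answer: √73470 ≈ 271.05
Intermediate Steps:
X(l, z) = 0 (X(l, z) = ((0*(-3))*(l - 3))/4 = (0*(-3 + l))/4 = (¼)*0 = 0)
√(((-13573 - 67766) + X(4*(-8) + 2, -276)) + 154809) = √(((-13573 - 67766) + 0) + 154809) = √((-81339 + 0) + 154809) = √(-81339 + 154809) = √73470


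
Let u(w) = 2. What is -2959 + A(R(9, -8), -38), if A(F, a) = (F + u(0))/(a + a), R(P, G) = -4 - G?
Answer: -112445/38 ≈ -2959.1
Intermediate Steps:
A(F, a) = (2 + F)/(2*a) (A(F, a) = (F + 2)/(a + a) = (2 + F)/((2*a)) = (2 + F)*(1/(2*a)) = (2 + F)/(2*a))
-2959 + A(R(9, -8), -38) = -2959 + (½)*(2 + (-4 - 1*(-8)))/(-38) = -2959 + (½)*(-1/38)*(2 + (-4 + 8)) = -2959 + (½)*(-1/38)*(2 + 4) = -2959 + (½)*(-1/38)*6 = -2959 - 3/38 = -112445/38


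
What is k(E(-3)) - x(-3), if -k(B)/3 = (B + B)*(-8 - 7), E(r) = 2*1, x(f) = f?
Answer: 183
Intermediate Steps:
E(r) = 2
k(B) = 90*B (k(B) = -3*(B + B)*(-8 - 7) = -3*2*B*(-15) = -(-90)*B = 90*B)
k(E(-3)) - x(-3) = 90*2 - 1*(-3) = 180 + 3 = 183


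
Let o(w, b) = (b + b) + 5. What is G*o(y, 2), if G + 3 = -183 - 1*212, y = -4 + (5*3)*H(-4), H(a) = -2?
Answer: -3582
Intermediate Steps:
y = -34 (y = -4 + (5*3)*(-2) = -4 + 15*(-2) = -4 - 30 = -34)
o(w, b) = 5 + 2*b (o(w, b) = 2*b + 5 = 5 + 2*b)
G = -398 (G = -3 + (-183 - 1*212) = -3 + (-183 - 212) = -3 - 395 = -398)
G*o(y, 2) = -398*(5 + 2*2) = -398*(5 + 4) = -398*9 = -3582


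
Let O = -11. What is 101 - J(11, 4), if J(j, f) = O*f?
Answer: 145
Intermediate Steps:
J(j, f) = -11*f
101 - J(11, 4) = 101 - (-11)*4 = 101 - 1*(-44) = 101 + 44 = 145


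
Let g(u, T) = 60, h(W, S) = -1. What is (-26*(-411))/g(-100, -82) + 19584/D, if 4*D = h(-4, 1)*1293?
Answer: 506491/4310 ≈ 117.52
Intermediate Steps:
D = -1293/4 (D = (-1*1293)/4 = (¼)*(-1293) = -1293/4 ≈ -323.25)
(-26*(-411))/g(-100, -82) + 19584/D = -26*(-411)/60 + 19584/(-1293/4) = 10686*(1/60) + 19584*(-4/1293) = 1781/10 - 26112/431 = 506491/4310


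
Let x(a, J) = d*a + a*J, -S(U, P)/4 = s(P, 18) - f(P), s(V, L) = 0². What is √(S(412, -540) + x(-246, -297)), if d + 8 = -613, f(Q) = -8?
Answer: 2*√56449 ≈ 475.18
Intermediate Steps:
d = -621 (d = -8 - 613 = -621)
s(V, L) = 0
S(U, P) = -32 (S(U, P) = -4*(0 - 1*(-8)) = -4*(0 + 8) = -4*8 = -32)
x(a, J) = -621*a + J*a (x(a, J) = -621*a + a*J = -621*a + J*a)
√(S(412, -540) + x(-246, -297)) = √(-32 - 246*(-621 - 297)) = √(-32 - 246*(-918)) = √(-32 + 225828) = √225796 = 2*√56449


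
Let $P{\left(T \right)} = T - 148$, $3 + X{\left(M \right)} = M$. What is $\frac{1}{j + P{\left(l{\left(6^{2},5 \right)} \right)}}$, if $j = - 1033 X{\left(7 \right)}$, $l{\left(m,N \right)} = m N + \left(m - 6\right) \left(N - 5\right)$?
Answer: $- \frac{1}{4100} \approx -0.0002439$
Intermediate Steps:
$X{\left(M \right)} = -3 + M$
$l{\left(m,N \right)} = N m + \left(-6 + m\right) \left(-5 + N\right)$
$P{\left(T \right)} = -148 + T$ ($P{\left(T \right)} = T - 148 = -148 + T$)
$j = -4132$ ($j = - 1033 \left(-3 + 7\right) = \left(-1033\right) 4 = -4132$)
$\frac{1}{j + P{\left(l{\left(6^{2},5 \right)} \right)}} = \frac{1}{-4132 + \left(-148 + \left(30 - 30 - 5 \cdot 6^{2} + 2 \cdot 5 \cdot 6^{2}\right)\right)} = \frac{1}{-4132 + \left(-148 + \left(30 - 30 - 180 + 2 \cdot 5 \cdot 36\right)\right)} = \frac{1}{-4132 + \left(-148 + \left(30 - 30 - 180 + 360\right)\right)} = \frac{1}{-4132 + \left(-148 + 180\right)} = \frac{1}{-4132 + 32} = \frac{1}{-4100} = - \frac{1}{4100}$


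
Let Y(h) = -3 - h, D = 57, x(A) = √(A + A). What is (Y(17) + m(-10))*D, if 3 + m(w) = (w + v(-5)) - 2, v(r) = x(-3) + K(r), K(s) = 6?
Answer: -1653 + 57*I*√6 ≈ -1653.0 + 139.62*I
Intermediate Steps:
x(A) = √2*√A (x(A) = √(2*A) = √2*√A)
v(r) = 6 + I*√6 (v(r) = √2*√(-3) + 6 = √2*(I*√3) + 6 = I*√6 + 6 = 6 + I*√6)
m(w) = 1 + w + I*√6 (m(w) = -3 + ((w + (6 + I*√6)) - 2) = -3 + ((6 + w + I*√6) - 2) = -3 + (4 + w + I*√6) = 1 + w + I*√6)
(Y(17) + m(-10))*D = ((-3 - 1*17) + (1 - 10 + I*√6))*57 = ((-3 - 17) + (-9 + I*√6))*57 = (-20 + (-9 + I*√6))*57 = (-29 + I*√6)*57 = -1653 + 57*I*√6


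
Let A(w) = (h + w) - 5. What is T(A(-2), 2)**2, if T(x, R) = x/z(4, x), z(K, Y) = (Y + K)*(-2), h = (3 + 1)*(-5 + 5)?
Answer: 49/36 ≈ 1.3611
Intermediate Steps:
h = 0 (h = 4*0 = 0)
z(K, Y) = -2*K - 2*Y (z(K, Y) = (K + Y)*(-2) = -2*K - 2*Y)
A(w) = -5 + w (A(w) = (0 + w) - 5 = w - 5 = -5 + w)
T(x, R) = x/(-8 - 2*x) (T(x, R) = x/(-2*4 - 2*x) = x/(-8 - 2*x))
T(A(-2), 2)**2 = (-(-5 - 2)/(8 + 2*(-5 - 2)))**2 = (-1*(-7)/(8 + 2*(-7)))**2 = (-1*(-7)/(8 - 14))**2 = (-1*(-7)/(-6))**2 = (-1*(-7)*(-1/6))**2 = (-7/6)**2 = 49/36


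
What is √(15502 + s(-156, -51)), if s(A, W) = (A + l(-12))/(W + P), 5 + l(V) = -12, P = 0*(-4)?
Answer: 5*√1613181/51 ≈ 124.52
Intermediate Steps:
P = 0
l(V) = -17 (l(V) = -5 - 12 = -17)
s(A, W) = (-17 + A)/W (s(A, W) = (A - 17)/(W + 0) = (-17 + A)/W)
√(15502 + s(-156, -51)) = √(15502 + (-17 - 156)/(-51)) = √(15502 - 1/51*(-173)) = √(15502 + 173/51) = √(790775/51) = 5*√1613181/51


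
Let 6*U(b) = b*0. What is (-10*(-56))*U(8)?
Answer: 0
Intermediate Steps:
U(b) = 0 (U(b) = (b*0)/6 = (1/6)*0 = 0)
(-10*(-56))*U(8) = -10*(-56)*0 = 560*0 = 0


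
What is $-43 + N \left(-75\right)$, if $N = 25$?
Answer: $-1918$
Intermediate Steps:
$-43 + N \left(-75\right) = -43 + 25 \left(-75\right) = -43 - 1875 = -1918$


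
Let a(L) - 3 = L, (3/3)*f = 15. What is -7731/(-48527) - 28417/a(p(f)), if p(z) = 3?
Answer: -1378945373/291162 ≈ -4736.0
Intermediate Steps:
f = 15
a(L) = 3 + L
-7731/(-48527) - 28417/a(p(f)) = -7731/(-48527) - 28417/(3 + 3) = -7731*(-1/48527) - 28417/6 = 7731/48527 - 28417*1/6 = 7731/48527 - 28417/6 = -1378945373/291162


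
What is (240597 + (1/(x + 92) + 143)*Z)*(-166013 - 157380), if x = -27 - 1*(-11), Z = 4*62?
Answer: -1696267754853/19 ≈ -8.9277e+10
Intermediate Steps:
Z = 248
x = -16 (x = -27 + 11 = -16)
(240597 + (1/(x + 92) + 143)*Z)*(-166013 - 157380) = (240597 + (1/(-16 + 92) + 143)*248)*(-166013 - 157380) = (240597 + (1/76 + 143)*248)*(-323393) = (240597 + (10869/76)*248)*(-323393) = (240597 + 673878/19)*(-323393) = (5245221/19)*(-323393) = -1696267754853/19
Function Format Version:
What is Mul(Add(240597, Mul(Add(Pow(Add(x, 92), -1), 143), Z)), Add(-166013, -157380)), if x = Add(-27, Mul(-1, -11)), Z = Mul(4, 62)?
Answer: Rational(-1696267754853, 19) ≈ -8.9277e+10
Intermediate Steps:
Z = 248
x = -16 (x = Add(-27, 11) = -16)
Mul(Add(240597, Mul(Add(Pow(Add(x, 92), -1), 143), Z)), Add(-166013, -157380)) = Mul(Add(240597, Mul(Add(Pow(Add(-16, 92), -1), 143), 248)), Add(-166013, -157380)) = Mul(Add(240597, Mul(Add(Pow(76, -1), 143), 248)), -323393) = Mul(Add(240597, Mul(Add(Rational(1, 76), 143), 248)), -323393) = Mul(Add(240597, Mul(Rational(10869, 76), 248)), -323393) = Mul(Add(240597, Rational(673878, 19)), -323393) = Mul(Rational(5245221, 19), -323393) = Rational(-1696267754853, 19)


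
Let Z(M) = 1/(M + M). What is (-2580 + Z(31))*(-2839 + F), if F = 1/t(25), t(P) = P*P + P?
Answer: 295180180691/40300 ≈ 7.3246e+6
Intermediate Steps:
Z(M) = 1/(2*M)
t(P) = P + P² (t(P) = P² + P = P + P²)
F = 1/650 (F = 1/(25*(1 + 25)) = 1/(25*26) = 1/650 ≈ 0.0015385)
(-2580 + Z(31))*(-2839 + F) = (-2580 + (½)/31)*(-2839 + 1/650) = (-2580 + (½)*(1/31))*(-1845349/650) = (-2580 + 1/62)*(-1845349/650) = -159959/62*(-1845349/650) = 295180180691/40300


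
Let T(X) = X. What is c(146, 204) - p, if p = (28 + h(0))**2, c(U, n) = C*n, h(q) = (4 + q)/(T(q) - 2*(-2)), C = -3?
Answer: -1453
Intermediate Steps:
h(q) = 1 (h(q) = (4 + q)/(q - 2*(-2)) = (4 + q)/(q + 4) = (4 + q)/(4 + q) = 1)
c(U, n) = -3*n
p = 841 (p = (28 + 1)**2 = 29**2 = 841)
c(146, 204) - p = -3*204 - 1*841 = -612 - 841 = -1453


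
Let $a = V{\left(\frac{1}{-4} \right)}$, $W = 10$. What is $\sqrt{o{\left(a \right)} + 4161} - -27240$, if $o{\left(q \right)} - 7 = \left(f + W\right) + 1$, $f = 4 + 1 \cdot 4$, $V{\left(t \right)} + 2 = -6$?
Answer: $27240 + \sqrt{4187} \approx 27305.0$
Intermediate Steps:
$V{\left(t \right)} = -8$ ($V{\left(t \right)} = -2 - 6 = -8$)
$a = -8$
$f = 8$ ($f = 4 + 4 = 8$)
$o{\left(q \right)} = 26$ ($o{\left(q \right)} = 7 + \left(\left(8 + 10\right) + 1\right) = 7 + \left(18 + 1\right) = 7 + 19 = 26$)
$\sqrt{o{\left(a \right)} + 4161} - -27240 = \sqrt{26 + 4161} - -27240 = \sqrt{4187} + 27240 = 27240 + \sqrt{4187}$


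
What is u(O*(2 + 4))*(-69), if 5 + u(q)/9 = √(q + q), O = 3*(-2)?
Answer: 3105 - 3726*I*√2 ≈ 3105.0 - 5269.4*I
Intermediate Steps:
O = -6
u(q) = -45 + 9*√2*√q (u(q) = -45 + 9*√(q + q) = -45 + 9*√(2*q) = -45 + 9*(√2*√q) = -45 + 9*√2*√q)
u(O*(2 + 4))*(-69) = (-45 + 9*√2*√(-6*(2 + 4)))*(-69) = (-45 + 9*√2*√(-6*6))*(-69) = (-45 + 9*√2*√(-36))*(-69) = (-45 + 9*√2*(6*I))*(-69) = (-45 + 54*I*√2)*(-69) = 3105 - 3726*I*√2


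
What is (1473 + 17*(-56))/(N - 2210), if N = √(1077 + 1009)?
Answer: -575705/2441007 - 521*√2086/4882014 ≈ -0.24072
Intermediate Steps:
N = √2086 ≈ 45.673
(1473 + 17*(-56))/(N - 2210) = (1473 + 17*(-56))/(√2086 - 2210) = (1473 - 952)/(-2210 + √2086) = 521/(-2210 + √2086)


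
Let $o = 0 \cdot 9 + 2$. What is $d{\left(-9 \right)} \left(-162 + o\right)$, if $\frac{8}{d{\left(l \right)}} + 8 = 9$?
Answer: $-1280$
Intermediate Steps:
$d{\left(l \right)} = 8$ ($d{\left(l \right)} = \frac{8}{-8 + 9} = \frac{8}{1} = 8 \cdot 1 = 8$)
$o = 2$ ($o = 0 + 2 = 2$)
$d{\left(-9 \right)} \left(-162 + o\right) = 8 \left(-162 + 2\right) = 8 \left(-160\right) = -1280$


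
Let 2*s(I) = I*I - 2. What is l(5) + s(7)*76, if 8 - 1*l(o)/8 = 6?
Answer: 1802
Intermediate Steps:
l(o) = 16 (l(o) = 64 - 8*6 = 64 - 48 = 16)
s(I) = -1 + I**2/2 (s(I) = (I*I - 2)/2 = (I**2 - 2)/2 = (-2 + I**2)/2 = -1 + I**2/2)
l(5) + s(7)*76 = 16 + (-1 + (1/2)*7**2)*76 = 16 + (-1 + (1/2)*49)*76 = 16 + (-1 + 49/2)*76 = 16 + (47/2)*76 = 16 + 1786 = 1802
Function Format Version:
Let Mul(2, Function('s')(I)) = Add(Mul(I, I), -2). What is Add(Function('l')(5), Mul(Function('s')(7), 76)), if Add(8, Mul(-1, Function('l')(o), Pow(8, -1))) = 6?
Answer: 1802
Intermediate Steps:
Function('l')(o) = 16 (Function('l')(o) = Add(64, Mul(-8, 6)) = Add(64, -48) = 16)
Function('s')(I) = Add(-1, Mul(Rational(1, 2), Pow(I, 2))) (Function('s')(I) = Mul(Rational(1, 2), Add(Mul(I, I), -2)) = Mul(Rational(1, 2), Add(Pow(I, 2), -2)) = Mul(Rational(1, 2), Add(-2, Pow(I, 2))) = Add(-1, Mul(Rational(1, 2), Pow(I, 2))))
Add(Function('l')(5), Mul(Function('s')(7), 76)) = Add(16, Mul(Add(-1, Mul(Rational(1, 2), Pow(7, 2))), 76)) = Add(16, Mul(Add(-1, Mul(Rational(1, 2), 49)), 76)) = Add(16, Mul(Add(-1, Rational(49, 2)), 76)) = Add(16, Mul(Rational(47, 2), 76)) = Add(16, 1786) = 1802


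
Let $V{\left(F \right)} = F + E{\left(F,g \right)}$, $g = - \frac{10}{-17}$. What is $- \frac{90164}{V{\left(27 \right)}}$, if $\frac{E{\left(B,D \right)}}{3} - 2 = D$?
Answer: $- \frac{1532788}{591} \approx -2593.6$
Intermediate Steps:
$g = \frac{10}{17}$ ($g = \left(-10\right) \left(- \frac{1}{17}\right) = \frac{10}{17} \approx 0.58823$)
$E{\left(B,D \right)} = 6 + 3 D$
$V{\left(F \right)} = \frac{132}{17} + F$ ($V{\left(F \right)} = F + \left(6 + 3 \cdot \frac{10}{17}\right) = F + \left(6 + \frac{30}{17}\right) = F + \frac{132}{17} = \frac{132}{17} + F$)
$- \frac{90164}{V{\left(27 \right)}} = - \frac{90164}{\frac{132}{17} + 27} = - \frac{90164}{\frac{591}{17}} = \left(-90164\right) \frac{17}{591} = - \frac{1532788}{591}$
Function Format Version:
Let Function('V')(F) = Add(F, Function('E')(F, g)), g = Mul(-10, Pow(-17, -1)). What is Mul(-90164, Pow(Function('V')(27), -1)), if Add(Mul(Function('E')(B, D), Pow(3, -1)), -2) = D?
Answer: Rational(-1532788, 591) ≈ -2593.6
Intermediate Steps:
g = Rational(10, 17) (g = Mul(-10, Rational(-1, 17)) = Rational(10, 17) ≈ 0.58823)
Function('E')(B, D) = Add(6, Mul(3, D))
Function('V')(F) = Add(Rational(132, 17), F) (Function('V')(F) = Add(F, Add(6, Mul(3, Rational(10, 17)))) = Add(F, Add(6, Rational(30, 17))) = Add(F, Rational(132, 17)) = Add(Rational(132, 17), F))
Mul(-90164, Pow(Function('V')(27), -1)) = Mul(-90164, Pow(Add(Rational(132, 17), 27), -1)) = Mul(-90164, Pow(Rational(591, 17), -1)) = Mul(-90164, Rational(17, 591)) = Rational(-1532788, 591)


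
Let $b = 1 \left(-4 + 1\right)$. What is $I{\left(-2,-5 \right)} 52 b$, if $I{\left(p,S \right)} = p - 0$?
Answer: $312$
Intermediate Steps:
$I{\left(p,S \right)} = p$ ($I{\left(p,S \right)} = p + 0 = p$)
$b = -3$ ($b = 1 \left(-3\right) = -3$)
$I{\left(-2,-5 \right)} 52 b = \left(-2\right) 52 \left(-3\right) = \left(-104\right) \left(-3\right) = 312$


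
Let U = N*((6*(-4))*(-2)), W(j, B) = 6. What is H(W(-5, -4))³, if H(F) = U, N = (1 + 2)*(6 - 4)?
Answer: 23887872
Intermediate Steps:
N = 6 (N = 3*2 = 6)
U = 288 (U = 6*((6*(-4))*(-2)) = 6*(-24*(-2)) = 6*48 = 288)
H(F) = 288
H(W(-5, -4))³ = 288³ = 23887872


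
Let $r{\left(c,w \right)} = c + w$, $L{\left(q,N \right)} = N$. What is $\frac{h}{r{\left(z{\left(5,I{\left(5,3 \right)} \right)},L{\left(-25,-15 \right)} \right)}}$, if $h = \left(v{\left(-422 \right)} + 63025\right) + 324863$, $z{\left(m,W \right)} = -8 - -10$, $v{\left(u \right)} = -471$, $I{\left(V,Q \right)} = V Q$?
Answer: $- \frac{387417}{13} \approx -29801.0$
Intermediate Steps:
$I{\left(V,Q \right)} = Q V$
$z{\left(m,W \right)} = 2$ ($z{\left(m,W \right)} = -8 + 10 = 2$)
$h = 387417$ ($h = \left(-471 + 63025\right) + 324863 = 62554 + 324863 = 387417$)
$\frac{h}{r{\left(z{\left(5,I{\left(5,3 \right)} \right)},L{\left(-25,-15 \right)} \right)}} = \frac{387417}{2 - 15} = \frac{387417}{-13} = 387417 \left(- \frac{1}{13}\right) = - \frac{387417}{13}$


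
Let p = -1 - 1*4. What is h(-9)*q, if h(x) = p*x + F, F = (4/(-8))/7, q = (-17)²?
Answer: 181781/14 ≈ 12984.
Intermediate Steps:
q = 289
F = -1/14 (F = (4*(-⅛))*(⅐) = -½*⅐ = -1/14 ≈ -0.071429)
p = -5 (p = -1 - 4 = -5)
h(x) = -1/14 - 5*x (h(x) = -5*x - 1/14 = -1/14 - 5*x)
h(-9)*q = (-1/14 - 5*(-9))*289 = (-1/14 + 45)*289 = (629/14)*289 = 181781/14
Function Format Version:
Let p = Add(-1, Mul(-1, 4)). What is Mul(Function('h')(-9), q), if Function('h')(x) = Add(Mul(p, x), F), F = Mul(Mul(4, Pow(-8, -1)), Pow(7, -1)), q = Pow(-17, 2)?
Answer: Rational(181781, 14) ≈ 12984.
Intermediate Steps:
q = 289
F = Rational(-1, 14) (F = Mul(Mul(4, Rational(-1, 8)), Rational(1, 7)) = Mul(Rational(-1, 2), Rational(1, 7)) = Rational(-1, 14) ≈ -0.071429)
p = -5 (p = Add(-1, -4) = -5)
Function('h')(x) = Add(Rational(-1, 14), Mul(-5, x)) (Function('h')(x) = Add(Mul(-5, x), Rational(-1, 14)) = Add(Rational(-1, 14), Mul(-5, x)))
Mul(Function('h')(-9), q) = Mul(Add(Rational(-1, 14), Mul(-5, -9)), 289) = Mul(Add(Rational(-1, 14), 45), 289) = Mul(Rational(629, 14), 289) = Rational(181781, 14)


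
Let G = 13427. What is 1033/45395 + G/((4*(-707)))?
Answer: -86656763/18339580 ≈ -4.7251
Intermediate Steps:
1033/45395 + G/((4*(-707))) = 1033/45395 + 13427/((4*(-707))) = 1033*(1/45395) + 13427/(-2828) = 1033/45395 + 13427*(-1/2828) = 1033/45395 - 13427/2828 = -86656763/18339580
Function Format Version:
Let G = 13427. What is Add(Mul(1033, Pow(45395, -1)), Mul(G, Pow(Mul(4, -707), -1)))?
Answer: Rational(-86656763, 18339580) ≈ -4.7251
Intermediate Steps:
Add(Mul(1033, Pow(45395, -1)), Mul(G, Pow(Mul(4, -707), -1))) = Add(Mul(1033, Pow(45395, -1)), Mul(13427, Pow(Mul(4, -707), -1))) = Add(Mul(1033, Rational(1, 45395)), Mul(13427, Pow(-2828, -1))) = Add(Rational(1033, 45395), Mul(13427, Rational(-1, 2828))) = Add(Rational(1033, 45395), Rational(-13427, 2828)) = Rational(-86656763, 18339580)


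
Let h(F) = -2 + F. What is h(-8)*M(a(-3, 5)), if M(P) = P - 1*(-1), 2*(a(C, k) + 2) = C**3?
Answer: 145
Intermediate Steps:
a(C, k) = -2 + C**3/2
M(P) = 1 + P (M(P) = P + 1 = 1 + P)
h(-8)*M(a(-3, 5)) = (-2 - 8)*(1 + (-2 + (1/2)*(-3)**3)) = -10*(1 + (-2 + (1/2)*(-27))) = -10*(1 + (-2 - 27/2)) = -10*(1 - 31/2) = -10*(-29/2) = 145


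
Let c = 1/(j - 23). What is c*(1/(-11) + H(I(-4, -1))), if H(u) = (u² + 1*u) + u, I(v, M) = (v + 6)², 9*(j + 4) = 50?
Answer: -2367/2123 ≈ -1.1149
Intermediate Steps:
j = 14/9 (j = -4 + (⅑)*50 = -4 + 50/9 = 14/9 ≈ 1.5556)
I(v, M) = (6 + v)²
H(u) = u² + 2*u (H(u) = (u² + u) + u = (u + u²) + u = u² + 2*u)
c = -9/193 (c = 1/(14/9 - 23) = 1/(-193/9) = -9/193 ≈ -0.046632)
c*(1/(-11) + H(I(-4, -1))) = -9*(1/(-11) + (6 - 4)²*(2 + (6 - 4)²))/193 = -9*(-1/11 + 2²*(2 + 2²))/193 = -9*(-1/11 + 4*(2 + 4))/193 = -9*(-1/11 + 4*6)/193 = -9*(-1/11 + 24)/193 = -9/193*263/11 = -2367/2123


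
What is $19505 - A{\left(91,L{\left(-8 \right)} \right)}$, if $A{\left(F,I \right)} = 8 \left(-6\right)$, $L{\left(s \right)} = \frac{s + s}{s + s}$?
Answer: $19553$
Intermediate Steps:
$L{\left(s \right)} = 1$ ($L{\left(s \right)} = \frac{2 s}{2 s} = 2 s \frac{1}{2 s} = 1$)
$A{\left(F,I \right)} = -48$
$19505 - A{\left(91,L{\left(-8 \right)} \right)} = 19505 - -48 = 19505 + 48 = 19553$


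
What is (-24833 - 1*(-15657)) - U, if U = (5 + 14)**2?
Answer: -9537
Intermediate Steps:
U = 361 (U = 19**2 = 361)
(-24833 - 1*(-15657)) - U = (-24833 - 1*(-15657)) - 1*361 = (-24833 + 15657) - 361 = -9176 - 361 = -9537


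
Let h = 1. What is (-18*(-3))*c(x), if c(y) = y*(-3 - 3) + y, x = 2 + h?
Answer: -810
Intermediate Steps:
x = 3 (x = 2 + 1 = 3)
c(y) = -5*y (c(y) = y*(-6) + y = -6*y + y = -5*y)
(-18*(-3))*c(x) = (-18*(-3))*(-5*3) = 54*(-15) = -810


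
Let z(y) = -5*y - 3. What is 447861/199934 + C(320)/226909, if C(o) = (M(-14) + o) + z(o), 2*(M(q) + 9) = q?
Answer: 101363977383/45366824006 ≈ 2.2343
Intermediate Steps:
z(y) = -3 - 5*y
M(q) = -9 + q/2
C(o) = -19 - 4*o (C(o) = ((-9 + (½)*(-14)) + o) + (-3 - 5*o) = ((-9 - 7) + o) + (-3 - 5*o) = (-16 + o) + (-3 - 5*o) = -19 - 4*o)
447861/199934 + C(320)/226909 = 447861/199934 + (-19 - 4*320)/226909 = 447861*(1/199934) + (-19 - 1280)*(1/226909) = 447861/199934 - 1299*1/226909 = 447861/199934 - 1299/226909 = 101363977383/45366824006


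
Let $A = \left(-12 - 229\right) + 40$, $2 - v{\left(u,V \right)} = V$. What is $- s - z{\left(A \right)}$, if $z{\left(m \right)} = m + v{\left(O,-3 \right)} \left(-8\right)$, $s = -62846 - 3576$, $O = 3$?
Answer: $66663$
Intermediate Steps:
$s = -66422$ ($s = -62846 - 3576 = -66422$)
$v{\left(u,V \right)} = 2 - V$
$A = -201$ ($A = -241 + 40 = -201$)
$z{\left(m \right)} = -40 + m$ ($z{\left(m \right)} = m + \left(2 - -3\right) \left(-8\right) = m + \left(2 + 3\right) \left(-8\right) = m + 5 \left(-8\right) = m - 40 = -40 + m$)
$- s - z{\left(A \right)} = \left(-1\right) \left(-66422\right) - \left(-40 - 201\right) = 66422 - -241 = 66422 + 241 = 66663$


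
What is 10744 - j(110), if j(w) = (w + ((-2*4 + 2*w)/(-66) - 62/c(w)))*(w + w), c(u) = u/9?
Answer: -34900/3 ≈ -11633.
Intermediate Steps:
c(u) = u/9 (c(u) = u*(⅑) = u/9)
j(w) = 2*w*(4/33 - 558/w + 32*w/33) (j(w) = (w + ((-2*4 + 2*w)/(-66) - 62*9/w))*(w + w) = (w + ((-8 + 2*w)*(-1/66) - 558/w))*(2*w) = (w + ((4/33 - w/33) - 558/w))*(2*w) = (w + (4/33 - 558/w - w/33))*(2*w) = (4/33 - 558/w + 32*w/33)*(2*w) = 2*w*(4/33 - 558/w + 32*w/33))
10744 - j(110) = 10744 - (-1116 + (8/33)*110 + (64/33)*110²) = 10744 - (-1116 + 80/3 + (64/33)*12100) = 10744 - (-1116 + 80/3 + 70400/3) = 10744 - 1*67132/3 = 10744 - 67132/3 = -34900/3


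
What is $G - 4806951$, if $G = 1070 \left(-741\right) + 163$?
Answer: $-5599658$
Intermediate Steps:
$G = -792707$ ($G = -792870 + 163 = -792707$)
$G - 4806951 = -792707 - 4806951 = -5599658$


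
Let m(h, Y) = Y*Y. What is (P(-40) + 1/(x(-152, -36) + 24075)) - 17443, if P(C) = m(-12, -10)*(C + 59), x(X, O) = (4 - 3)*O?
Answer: -373638176/24039 ≈ -15543.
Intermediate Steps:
m(h, Y) = Y²
x(X, O) = O (x(X, O) = 1*O = O)
P(C) = 5900 + 100*C (P(C) = (-10)²*(C + 59) = 100*(59 + C) = 5900 + 100*C)
(P(-40) + 1/(x(-152, -36) + 24075)) - 17443 = ((5900 + 100*(-40)) + 1/(-36 + 24075)) - 17443 = ((5900 - 4000) + 1/24039) - 17443 = (1900 + 1/24039) - 17443 = 45674101/24039 - 17443 = -373638176/24039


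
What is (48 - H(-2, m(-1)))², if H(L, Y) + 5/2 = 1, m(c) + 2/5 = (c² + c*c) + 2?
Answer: 9801/4 ≈ 2450.3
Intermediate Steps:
m(c) = 8/5 + 2*c² (m(c) = -⅖ + ((c² + c*c) + 2) = -⅖ + ((c² + c²) + 2) = -⅖ + (2*c² + 2) = -⅖ + (2 + 2*c²) = 8/5 + 2*c²)
H(L, Y) = -3/2 (H(L, Y) = -5/2 + 1 = -3/2)
(48 - H(-2, m(-1)))² = (48 - 1*(-3/2))² = (48 + 3/2)² = (99/2)² = 9801/4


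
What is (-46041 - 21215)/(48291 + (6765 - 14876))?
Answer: -2402/1435 ≈ -1.6739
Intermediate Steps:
(-46041 - 21215)/(48291 + (6765 - 14876)) = -67256/(48291 - 8111) = -67256/40180 = -67256*1/40180 = -2402/1435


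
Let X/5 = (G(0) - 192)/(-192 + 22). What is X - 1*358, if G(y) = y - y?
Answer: -5990/17 ≈ -352.35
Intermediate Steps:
G(y) = 0
X = 96/17 (X = 5*((0 - 192)/(-192 + 22)) = 5*(-192/(-170)) = 5*(-192*(-1/170)) = 5*(96/85) = 96/17 ≈ 5.6471)
X - 1*358 = 96/17 - 1*358 = 96/17 - 358 = -5990/17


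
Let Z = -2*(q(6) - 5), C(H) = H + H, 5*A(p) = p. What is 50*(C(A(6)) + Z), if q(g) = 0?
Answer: 620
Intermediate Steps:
A(p) = p/5
C(H) = 2*H
Z = 10 (Z = -2*(0 - 5) = -2*(-5) = 10)
50*(C(A(6)) + Z) = 50*(2*((⅕)*6) + 10) = 50*(2*(6/5) + 10) = 50*(12/5 + 10) = 50*(62/5) = 620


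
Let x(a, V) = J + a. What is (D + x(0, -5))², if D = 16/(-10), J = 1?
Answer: 9/25 ≈ 0.36000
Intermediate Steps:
D = -8/5 (D = 16*(-⅒) = -8/5 ≈ -1.6000)
x(a, V) = 1 + a
(D + x(0, -5))² = (-8/5 + (1 + 0))² = (-8/5 + 1)² = (-⅗)² = 9/25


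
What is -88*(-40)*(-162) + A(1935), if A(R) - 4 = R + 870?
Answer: -567431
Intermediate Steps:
A(R) = 874 + R (A(R) = 4 + (R + 870) = 4 + (870 + R) = 874 + R)
-88*(-40)*(-162) + A(1935) = -88*(-40)*(-162) + (874 + 1935) = 3520*(-162) + 2809 = -570240 + 2809 = -567431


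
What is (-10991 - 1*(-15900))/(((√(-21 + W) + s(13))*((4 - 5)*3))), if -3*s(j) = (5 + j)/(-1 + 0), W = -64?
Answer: -9818/121 + 4909*I*√85/363 ≈ -81.141 + 124.68*I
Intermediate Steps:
s(j) = 5/3 + j/3 (s(j) = -(5 + j)/(3*(-1 + 0)) = -(5 + j)/(3*(-1)) = -(5 + j)*(-1)/3 = -(-5 - j)/3 = 5/3 + j/3)
(-10991 - 1*(-15900))/(((√(-21 + W) + s(13))*((4 - 5)*3))) = (-10991 - 1*(-15900))/(((√(-21 - 64) + (5/3 + (⅓)*13))*((4 - 5)*3))) = (-10991 + 15900)/(((√(-85) + (5/3 + 13/3))*(-1*3))) = 4909/(((I*√85 + 6)*(-3))) = 4909/(((6 + I*√85)*(-3))) = 4909/(-18 - 3*I*√85)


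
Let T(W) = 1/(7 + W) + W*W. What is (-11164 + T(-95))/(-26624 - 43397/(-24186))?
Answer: 2276301669/28330925348 ≈ 0.080347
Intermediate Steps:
T(W) = W**2 + 1/(7 + W) (T(W) = 1/(7 + W) + W**2 = W**2 + 1/(7 + W))
(-11164 + T(-95))/(-26624 - 43397/(-24186)) = (-11164 + (1 + (-95)**3 + 7*(-95)**2)/(7 - 95))/(-26624 - 43397/(-24186)) = (-11164 + (1 - 857375 + 7*9025)/(-88))/(-26624 - 43397*(-1/24186)) = (-11164 - (1 - 857375 + 63175)/88)/(-26624 + 43397/24186) = (-11164 - 1/88*(-794199))/(-643884667/24186) = (-11164 + 794199/88)*(-24186/643884667) = -188233/88*(-24186/643884667) = 2276301669/28330925348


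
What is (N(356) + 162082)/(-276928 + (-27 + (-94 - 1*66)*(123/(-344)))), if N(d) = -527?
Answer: -1389373/2381321 ≈ -0.58345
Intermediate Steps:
(N(356) + 162082)/(-276928 + (-27 + (-94 - 1*66)*(123/(-344)))) = (-527 + 162082)/(-276928 + (-27 + (-94 - 1*66)*(123/(-344)))) = 161555/(-276928 + (-27 + (-94 - 66)*(123*(-1/344)))) = 161555/(-276928 + (-27 - 160*(-123/344))) = 161555/(-276928 + (-27 + 2460/43)) = 161555/(-276928 + 1299/43) = 161555/(-11906605/43) = 161555*(-43/11906605) = -1389373/2381321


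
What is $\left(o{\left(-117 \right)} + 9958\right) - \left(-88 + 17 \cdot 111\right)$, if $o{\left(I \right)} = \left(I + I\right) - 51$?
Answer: $7874$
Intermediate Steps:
$o{\left(I \right)} = -51 + 2 I$ ($o{\left(I \right)} = 2 I - 51 = -51 + 2 I$)
$\left(o{\left(-117 \right)} + 9958\right) - \left(-88 + 17 \cdot 111\right) = \left(\left(-51 + 2 \left(-117\right)\right) + 9958\right) - \left(-88 + 17 \cdot 111\right) = \left(\left(-51 - 234\right) + 9958\right) - \left(-88 + 1887\right) = \left(-285 + 9958\right) - 1799 = 9673 - 1799 = 7874$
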